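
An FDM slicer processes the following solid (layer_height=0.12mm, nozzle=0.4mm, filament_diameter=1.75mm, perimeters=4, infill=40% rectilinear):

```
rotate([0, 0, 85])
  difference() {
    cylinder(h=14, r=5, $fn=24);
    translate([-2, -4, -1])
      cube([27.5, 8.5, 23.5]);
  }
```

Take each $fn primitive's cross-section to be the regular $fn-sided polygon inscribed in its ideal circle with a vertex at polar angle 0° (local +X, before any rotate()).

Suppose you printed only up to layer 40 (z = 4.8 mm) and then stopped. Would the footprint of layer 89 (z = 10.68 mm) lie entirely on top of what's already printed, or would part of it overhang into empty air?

entirely on top

Compare the two slices. At z = 4.8: the r=5 cylinder gives a regular 24-gon of circumradius 5 (constant along its height) (area = (24/2)·5.000²·sin(360°/24) = 77.65 mm²); the cube at (-2, -4) (footprint 27.5×8.5) is included at this height (area 233.75 mm²); Taking the first minus the rest: starting from the r=5 cylinder (77.65 mm²), the 27.5×8.5 cube at (-2, -4) partially overlaps it — only the 53.20 mm² overlap (of its 233.75 mm²) is removed, clipping the outline — area = 24.44 mm²; (rotated 85° about Z; rotation is an isometry so areas/perimeters/island counts are preserved). At z = 10.68: the r=5 cylinder contributes a regular 24-gon of circumradius 5 (area = (24/2)·5.000²·sin(360°/24) = 77.65 mm²); the 27.5×8.5 cube at (-2, -4) contributes its full rectangle (area 233.75 mm²); Taking the first minus the rest: starting from the r=5 cylinder (77.65 mm²), the 27.5×8.5 cube at (-2, -4) partially overlaps it — only the 53.20 mm² overlap (of its 233.75 mm²) is removed, clipping the outline — area = 24.44 mm²; (rotated 85° about Z; rotation is an isometry so areas/perimeters/island counts are preserved). Checking containment: the cross-section at z = 10.68 is a subset of the cross-section at z = 4.8.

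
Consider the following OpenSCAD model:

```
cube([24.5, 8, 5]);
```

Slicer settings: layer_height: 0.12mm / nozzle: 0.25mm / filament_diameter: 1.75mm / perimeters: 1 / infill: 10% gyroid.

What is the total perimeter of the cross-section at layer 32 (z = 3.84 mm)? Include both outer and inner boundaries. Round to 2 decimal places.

65.00 mm

At z = 3.84 mm: the cube (footprint 24.5×8) is included at this height (perimeter 65.00 mm). Overall, the cross-section is a single solid region. Total boundary length (outer) = 65.00 mm.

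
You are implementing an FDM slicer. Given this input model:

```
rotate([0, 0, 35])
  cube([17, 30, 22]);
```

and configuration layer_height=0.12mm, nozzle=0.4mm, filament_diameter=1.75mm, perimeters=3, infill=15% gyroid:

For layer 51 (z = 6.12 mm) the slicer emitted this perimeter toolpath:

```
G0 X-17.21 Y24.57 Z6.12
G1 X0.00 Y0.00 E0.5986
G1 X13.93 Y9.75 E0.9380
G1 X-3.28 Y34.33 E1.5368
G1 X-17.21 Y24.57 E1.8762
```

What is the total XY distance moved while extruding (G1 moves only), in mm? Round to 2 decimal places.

Sum the Euclidean lengths of each G1 segment: total = 94.02 mm.

94.02 mm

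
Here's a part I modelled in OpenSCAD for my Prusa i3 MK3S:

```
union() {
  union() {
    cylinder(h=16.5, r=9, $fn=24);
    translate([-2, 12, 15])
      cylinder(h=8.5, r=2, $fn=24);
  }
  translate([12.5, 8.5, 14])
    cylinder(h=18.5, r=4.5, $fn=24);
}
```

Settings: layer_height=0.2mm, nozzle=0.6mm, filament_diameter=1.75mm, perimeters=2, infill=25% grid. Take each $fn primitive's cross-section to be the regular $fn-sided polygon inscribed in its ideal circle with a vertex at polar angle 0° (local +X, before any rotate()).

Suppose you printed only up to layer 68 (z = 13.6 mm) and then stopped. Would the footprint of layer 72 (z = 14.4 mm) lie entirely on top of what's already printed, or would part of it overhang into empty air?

part overhangs

Compare the two slices. At z = 13.6: the r=9 cylinder contributes a regular 24-gon of circumradius 9 (area = (24/2)·9.000²·sin(360°/24) = 251.57 mm²); the cylinder at (-2, 12) is not intersected at this z (z outside [15, 23.5]); Merging all regions: only the r=9 cylinder is present, so the union is just that shape — area = 251.57 mm²; the cylinder at (12.5, 8.5) does not reach this height (z outside [14, 32.5]); Merging all regions: only that combined region is present, so the union is just that shape — area = 251.57 mm². At z = 14.4: the r=9 cylinder gives a regular 24-gon of circumradius 9 (constant along its height) (area = (24/2)·9.000²·sin(360°/24) = 251.57 mm²); the cylinder at (-2, 12) is not intersected at this z (z outside [15, 23.5]); Combining (union): only the r=9 cylinder is present, so the union is just that shape — area = 251.57 mm²; the r=4.5 cylinder at (12.5, 8.5) gives a regular 24-gon of circumradius 4.5 (constant along its height) (area = (24/2)·4.500²·sin(360°/24) = 62.89 mm²); Combining (union): the 2 present regions are separate (no shared area or edge), so areas and boundary lengths simply add and each stays a separate island — area = 314.47 mm². Checking containment: at z = 14.4 the cross-section extends beyond the z = 13.6 cross-section by about 62.89 mm².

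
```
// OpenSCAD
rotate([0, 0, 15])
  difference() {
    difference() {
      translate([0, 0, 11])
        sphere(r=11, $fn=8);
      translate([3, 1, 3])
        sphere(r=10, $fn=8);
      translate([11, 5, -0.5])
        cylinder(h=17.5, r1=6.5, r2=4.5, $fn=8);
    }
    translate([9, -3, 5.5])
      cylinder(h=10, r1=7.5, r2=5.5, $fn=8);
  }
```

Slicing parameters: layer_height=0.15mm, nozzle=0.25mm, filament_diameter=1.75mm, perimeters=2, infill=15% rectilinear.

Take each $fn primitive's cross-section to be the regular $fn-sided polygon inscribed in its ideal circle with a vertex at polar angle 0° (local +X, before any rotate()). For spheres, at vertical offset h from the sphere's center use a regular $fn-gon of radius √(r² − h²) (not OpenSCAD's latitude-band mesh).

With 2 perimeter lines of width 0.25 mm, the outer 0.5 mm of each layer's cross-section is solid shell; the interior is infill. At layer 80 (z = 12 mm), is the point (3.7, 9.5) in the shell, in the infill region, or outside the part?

shell

At z = 12 mm: the r=11 sphere contributes a regular 8-gon of circumradius √(11²−1²) = 10.954; the r=10 sphere at (3, 1) slices to a regular 8-gon of circumradius 4.359 (√(r²−h²) with h=9 from center); the cone at (11, 5) contributes a regular 8-gon of circumradius 5.071 (interpolated between r1=6.5 and r2=4.5 at t=0.714); Subtracting the remaining from the first: starting from the r=11 sphere, the r=10 sphere at (3, 1) lies wholly inside it (removes its full 53.74 mm² and its 26.69 mm outline becomes a hole wall); the cone at (11, 5) partially overlaps it — only the 17.85 mm² overlap (of its 72.75 mm²) is removed, clipping the outline — 1 connected region with 1 hole; the cone at (9, -3): at t=0.650 of its height the radius interpolates to r₁+(r₂−r₁)t = 6.200, giving a regular 8-gon of that circumradius; After the difference (first − rest): starting from the result so far, the cone at (9, -3) partially overlaps it — only the 39.48 mm² overlap (of its 108.72 mm²) is removed, clipping the outline — 1 connected region; (rotated 15° about Z; rotation is an isometry so areas/perimeters/island counts are preserved). Overall, the cross-section is a single solid region. Undo the 15° rotation: the query point maps to (6.033, 8.219) in the un-rotated model frame. The nearest boundary edge runs (0.00, 10.95)→(7.17, 7.99); distance from the point to it = 0.22 mm. The point is inside the cross-section, 0.22 mm from the nearest boundary — within the 0.5 mm shell band (2 × 0.25).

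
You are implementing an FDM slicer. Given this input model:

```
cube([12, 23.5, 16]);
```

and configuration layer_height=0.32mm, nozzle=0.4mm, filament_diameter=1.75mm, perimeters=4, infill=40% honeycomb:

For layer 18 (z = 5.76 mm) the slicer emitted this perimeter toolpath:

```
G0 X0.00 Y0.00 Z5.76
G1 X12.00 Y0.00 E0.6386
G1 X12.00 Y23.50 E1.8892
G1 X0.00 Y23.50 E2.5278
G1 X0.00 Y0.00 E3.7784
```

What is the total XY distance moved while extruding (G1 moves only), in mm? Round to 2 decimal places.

Sum the Euclidean lengths of each G1 segment: total = 71.00 mm.

71.00 mm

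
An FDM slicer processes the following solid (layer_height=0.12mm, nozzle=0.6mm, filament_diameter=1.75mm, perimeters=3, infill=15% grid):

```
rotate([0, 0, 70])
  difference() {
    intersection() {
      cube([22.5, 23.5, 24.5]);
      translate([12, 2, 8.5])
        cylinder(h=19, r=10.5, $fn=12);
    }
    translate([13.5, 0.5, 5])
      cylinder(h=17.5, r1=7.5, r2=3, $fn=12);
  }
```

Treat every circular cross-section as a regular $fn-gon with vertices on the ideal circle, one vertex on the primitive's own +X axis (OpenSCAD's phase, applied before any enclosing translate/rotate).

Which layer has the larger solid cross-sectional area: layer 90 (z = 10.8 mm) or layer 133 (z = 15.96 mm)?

Layer 90 (z = 10.8): the cube (footprint 22.5×23.5) is included at this height (area 528.75 mm²); the r=10.5 cylinder at (12, 2) gives a regular 12-gon of circumradius 10.5 (constant along its height) (area = (12/2)·10.500²·sin(360°/12) = 330.75 mm²); After intersecting: the r=10.5 cylinder at (12, 2) partially overlaps the 22.5×23.5 cube; clipping to the common part keeps 206.30 mm² — area = 206.30 mm²; the cone at (13.5, 0.5): at t=0.331 of its height the radius interpolates to r₁+(r₂−r₁)t = 6.009, giving a regular 12-gon of that circumradius (area = (12/2)·6.009²·sin(360°/12) = 108.31 mm²); Taking the first minus the rest: starting from the result so far (206.30 mm²), the cone at (13.5, 0.5) partially overlaps it — only the 60.10 mm² overlap (of its 108.31 mm²) is removed, clipping the outline — area = 146.21 mm²; (rotated 70° about Z; rotation is an isometry so areas/perimeters/island counts are preserved). So its area = 146.21 mm². Layer 133 (z = 15.96): the cube (footprint 22.5×23.5) is included at this height (area 528.75 mm²); the cylinder at (12, 2): section is a regular 12-gon, circumradius r=10.5 (area = (12/2)·10.500²·sin(360°/12) = 330.75 mm²); Keeping only the common overlap: the r=10.5 cylinder at (12, 2) partially overlaps the 22.5×23.5 cube; clipping to the common part keeps 206.30 mm² — area = 206.30 mm²; the cone at (13.5, 0.5) contributes a regular 12-gon of circumradius 4.682 (interpolated between r1=7.5 and r2=3 at t=0.626) (area = (12/2)·4.682²·sin(360°/12) = 65.76 mm²); After the difference (first − rest): starting from that combined region (206.30 mm²), the cone at (13.5, 0.5) partially overlaps it — only the 37.49 mm² overlap (of its 65.76 mm²) is removed, clipping the outline — area = 168.81 mm²; (rotated 70° about Z; rotation is an isometry so areas/perimeters/island counts are preserved). So its area = 168.81 mm². Layer 133 is larger (168.81 vs 146.21 mm²).

layer 133 (z = 15.96 mm)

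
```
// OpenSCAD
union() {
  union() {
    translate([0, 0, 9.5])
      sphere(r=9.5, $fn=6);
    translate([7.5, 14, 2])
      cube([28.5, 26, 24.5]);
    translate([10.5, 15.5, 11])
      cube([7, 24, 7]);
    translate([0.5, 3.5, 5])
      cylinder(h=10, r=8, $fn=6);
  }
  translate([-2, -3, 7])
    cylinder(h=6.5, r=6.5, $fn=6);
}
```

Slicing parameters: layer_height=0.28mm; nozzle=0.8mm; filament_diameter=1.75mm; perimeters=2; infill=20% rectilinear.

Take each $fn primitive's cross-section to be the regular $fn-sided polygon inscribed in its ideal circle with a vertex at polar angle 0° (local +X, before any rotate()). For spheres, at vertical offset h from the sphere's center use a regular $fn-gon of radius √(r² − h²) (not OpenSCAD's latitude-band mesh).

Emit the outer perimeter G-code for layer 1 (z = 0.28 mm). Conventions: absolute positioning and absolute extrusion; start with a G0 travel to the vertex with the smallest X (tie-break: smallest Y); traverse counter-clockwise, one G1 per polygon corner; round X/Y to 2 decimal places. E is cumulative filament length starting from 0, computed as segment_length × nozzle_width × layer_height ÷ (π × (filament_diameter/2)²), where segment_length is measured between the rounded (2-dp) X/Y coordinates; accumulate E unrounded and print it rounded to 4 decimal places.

G0 X-2.29 Y0.00 Z0.28
G1 X-1.14 Y-1.98 E0.2132
G1 X1.14 Y-1.98 E0.4256
G1 X2.29 Y0.00 E0.6388
G1 X1.14 Y1.98 E0.8521
G1 X-1.14 Y1.98 E1.0644
G1 X-2.29 Y0.00 E1.2776

At z = 0.28 mm: the sphere: section is a regular 6-gon, circumradius = √(r²−h²) = √(9.5²−9.22²) = 2.289; the cube at (7.5, 14) does not reach this height (z outside [2, 26.5]); the cube at (10.5, 15.5) does not reach this height (z outside [11, 18]); the cylinder at (0.5, 3.5) is not intersected at this z (z outside [5, 15]); Taking the union: only the r=9.5 sphere is present, so the union is just that shape — 1 connected region; the cylinder at (-2, -3) does not reach this height (z outside [7, 13.5]); Merging all regions: only that combined region is present, so the union is just that shape — 1 connected region. The outline is a single polygon with 6 vertices. Extrusion per mm of travel: 0.8 × 0.28 / (π × 0.875²) = 0.093128. Accumulating E over each segment gives final E = 1.2776.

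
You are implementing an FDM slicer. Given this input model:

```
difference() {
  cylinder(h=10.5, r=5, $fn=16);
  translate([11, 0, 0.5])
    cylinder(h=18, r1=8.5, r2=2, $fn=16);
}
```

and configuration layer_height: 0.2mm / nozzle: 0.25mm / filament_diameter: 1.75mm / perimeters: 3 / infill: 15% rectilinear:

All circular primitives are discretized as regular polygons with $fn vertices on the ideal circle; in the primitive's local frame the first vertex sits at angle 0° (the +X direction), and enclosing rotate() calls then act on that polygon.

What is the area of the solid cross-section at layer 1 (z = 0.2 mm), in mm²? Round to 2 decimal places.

76.54 mm²

At z = 0.2 mm: the r=5 cylinder contributes a regular 16-gon of circumradius 5 (area = (16/2)·5.000²·sin(360°/16) = 76.54 mm²); the cone at (11, 0) is not intersected at this z (z outside [0.5, 18.5]); Subtracting the remaining from the first: none of the subtracted shapes is present at this height, so the r=5 cylinder is unchanged — area = 76.54 mm². Overall, the cross-section is a single solid region. Net area = 76.54 mm².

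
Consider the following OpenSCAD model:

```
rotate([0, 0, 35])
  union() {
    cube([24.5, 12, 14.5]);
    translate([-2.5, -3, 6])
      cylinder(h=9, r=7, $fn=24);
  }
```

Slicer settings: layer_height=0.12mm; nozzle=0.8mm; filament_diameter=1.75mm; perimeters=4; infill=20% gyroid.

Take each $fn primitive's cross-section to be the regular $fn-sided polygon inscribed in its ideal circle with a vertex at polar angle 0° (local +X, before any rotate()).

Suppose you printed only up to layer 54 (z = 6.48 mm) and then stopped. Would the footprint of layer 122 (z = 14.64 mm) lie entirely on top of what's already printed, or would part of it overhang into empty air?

Compare the two slices. At z = 6.48: the cube (footprint 24.5×12) is included at this height (area 294.00 mm²); the r=7 cylinder at (-2.5, -3) gives a regular 24-gon of circumradius 7 (constant along its height) (area = (24/2)·7.000²·sin(360°/24) = 152.19 mm²); Taking the union: the regions partially overlap — summed areas 446.19 mm² minus the doubly-counted overlap 8.32 mm² gives 437.87 mm² — area = 437.87 mm²; (whole slice rotated 35° about Z — lengths, areas and connectivity unchanged). At z = 14.64: the cube is absent (z outside [0, 14.5]); the r=7 cylinder at (-2.5, -3) contributes a regular 24-gon of circumradius 7 (area = (24/2)·7.000²·sin(360°/24) = 152.19 mm²); Taking the union: only the r=7 cylinder at (-2.5, -3) is present, so the union is just that shape — area = 152.19 mm²; (rotated 35° about Z; rotation is an isometry so areas/perimeters/island counts are preserved). Checking containment: the cross-section at z = 14.64 is a subset of the cross-section at z = 6.48.

entirely on top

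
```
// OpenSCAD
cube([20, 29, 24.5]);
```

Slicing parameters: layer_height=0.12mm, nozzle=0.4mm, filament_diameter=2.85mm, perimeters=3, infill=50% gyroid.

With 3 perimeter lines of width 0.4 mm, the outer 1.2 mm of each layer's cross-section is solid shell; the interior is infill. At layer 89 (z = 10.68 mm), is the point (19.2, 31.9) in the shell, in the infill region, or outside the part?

At z = 10.68 mm: the 20×29 cube contributes its full rectangle. Overall, the cross-section is a single solid region. The nearest boundary edge runs (20.00, 29.00)→(0.00, 29.00); distance from the point to it = 2.90 mm. The point is not inside any of the regions above, so it lies outside the cross-section (2.90 mm from the nearest boundary).

outside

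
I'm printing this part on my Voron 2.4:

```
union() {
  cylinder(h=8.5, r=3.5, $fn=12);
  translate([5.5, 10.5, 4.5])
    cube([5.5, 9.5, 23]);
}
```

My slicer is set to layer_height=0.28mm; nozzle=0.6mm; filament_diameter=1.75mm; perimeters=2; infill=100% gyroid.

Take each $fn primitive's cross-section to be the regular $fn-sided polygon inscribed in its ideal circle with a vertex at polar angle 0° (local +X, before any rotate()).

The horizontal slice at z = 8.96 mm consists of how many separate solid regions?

At z = 8.96 mm: the cylinder is not intersected at this z (z outside [0, 8.5]); the cube at (5.5, 10.5) (footprint 5.5×9.5) is included at this height; Combining (union): only the 5.5×9.5 cube at (5.5, 10.5) is present, so the union is just that shape — 1 connected region. The result has 1 disconnected region.

1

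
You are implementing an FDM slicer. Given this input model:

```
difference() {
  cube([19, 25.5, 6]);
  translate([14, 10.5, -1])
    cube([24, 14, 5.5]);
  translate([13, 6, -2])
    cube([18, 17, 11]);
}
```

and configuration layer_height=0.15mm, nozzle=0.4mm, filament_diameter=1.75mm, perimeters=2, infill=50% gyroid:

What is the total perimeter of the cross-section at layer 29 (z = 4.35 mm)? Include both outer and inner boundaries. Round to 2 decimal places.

At z = 4.35 mm: the 19×25.5 cube contributes its full rectangle (perimeter 89.00 mm); the cube at (14, 10.5) is present — its section is the full 24×14 rectangle (perimeter 76.00 mm); the cube at (13, 6) (footprint 18×17) is included at this height (perimeter 70.00 mm); Subtracting the remaining from the first: starting from the 19×25.5 cube, the 24×14 cube at (14, 10.5) partially overlaps it — only the 70.00 mm² overlap (of its 336.00 mm²) is removed, clipping the outline; the 18×17 cube at (13, 6) partially overlaps it — only the 39.50 mm² overlap (of its 306.00 mm²) is removed, clipping the outline — boundary = 101.00 mm. Overall, the cross-section is a single solid region. Total boundary length (outer) = 101.00 mm.

101.00 mm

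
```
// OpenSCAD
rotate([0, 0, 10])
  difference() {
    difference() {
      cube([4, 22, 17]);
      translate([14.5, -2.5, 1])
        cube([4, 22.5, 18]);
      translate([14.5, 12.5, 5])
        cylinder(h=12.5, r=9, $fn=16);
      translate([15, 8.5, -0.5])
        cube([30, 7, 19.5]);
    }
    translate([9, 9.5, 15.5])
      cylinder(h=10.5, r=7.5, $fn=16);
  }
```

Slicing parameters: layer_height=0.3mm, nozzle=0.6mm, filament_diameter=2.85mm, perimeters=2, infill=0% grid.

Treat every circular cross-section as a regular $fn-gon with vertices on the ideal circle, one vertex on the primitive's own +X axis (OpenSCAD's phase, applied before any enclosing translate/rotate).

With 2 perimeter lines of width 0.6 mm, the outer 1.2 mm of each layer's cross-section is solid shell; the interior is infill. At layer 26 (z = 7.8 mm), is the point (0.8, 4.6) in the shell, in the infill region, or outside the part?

At z = 7.8 mm: the 4×22 cube contributes its full rectangle; the cube at (14.5, -2.5) (footprint 4×22.5) is included at this height; the cylinder at (14.5, 12.5): section is a regular 16-gon, circumradius r=9; the cube at (15, 8.5) (footprint 30×7) is included at this height; After the difference (first − rest): starting from the 4×22 cube, the 4×22.5 cube at (14.5, -2.5) misses the remaining region (no effect); the r=9 cylinder at (14.5, 12.5) misses the remaining region (no effect); the 30×7 cube at (15, 8.5) misses the remaining region (no effect) — 1 connected region; the cylinder at (9, 9.5) is not intersected at this z (z outside [15.5, 26]); After the difference (first − rest): none of the subtracted shapes is present at this height, so that combined region is unchanged — 1 connected region; (rotated 10° about Z; rotation is an isometry so areas/perimeters/island counts are preserved). Overall, the cross-section is a single solid region. Undo the 10° rotation: the query point maps to (1.587, 4.391) in the un-rotated model frame. The nearest boundary edge runs (0.00, 0.00)→(0.00, 22.00); distance from the point to it = 1.59 mm. The point is inside the cross-section and 1.59 mm from the nearest boundary — more than the 1.2 mm shell width (2 × 0.6), so it's in the infill interior.

infill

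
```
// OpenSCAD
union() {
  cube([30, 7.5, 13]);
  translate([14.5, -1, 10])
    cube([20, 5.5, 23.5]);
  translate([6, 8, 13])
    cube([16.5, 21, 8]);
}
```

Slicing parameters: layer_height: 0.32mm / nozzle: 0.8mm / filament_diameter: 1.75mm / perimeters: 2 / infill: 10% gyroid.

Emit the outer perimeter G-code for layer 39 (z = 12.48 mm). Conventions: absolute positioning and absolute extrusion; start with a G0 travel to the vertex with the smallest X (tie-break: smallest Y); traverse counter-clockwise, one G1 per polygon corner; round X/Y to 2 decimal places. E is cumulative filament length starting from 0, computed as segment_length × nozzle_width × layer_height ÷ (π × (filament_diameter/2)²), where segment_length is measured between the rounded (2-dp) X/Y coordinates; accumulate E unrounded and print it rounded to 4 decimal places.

At z = 12.48 mm: the cube (footprint 30×7.5) is included at this height; the cube at (14.5, -1) is present — its section is the full 20×5.5 rectangle; the cube at (6, 8) does not reach this height (z outside [13, 21]); Merging all regions: the regions partially overlap (shared area 69.75 mm²), so overlapping operands fuse into one piece — 1 connected region. The outline is a single polygon with 8 vertices. Extrusion per mm of travel: 0.8 × 0.32 / (π × 0.875²) = 0.106432. Accumulating E over each segment gives final E = 9.1532.

G0 X0.00 Y0.00 Z12.48
G1 X14.50 Y0.00 E1.5433
G1 X14.50 Y-1.00 E1.6497
G1 X34.50 Y-1.00 E3.7784
G1 X34.50 Y4.50 E4.3637
G1 X30.00 Y4.50 E4.8427
G1 X30.00 Y7.50 E5.1620
G1 X0.00 Y7.50 E8.3549
G1 X0.00 Y0.00 E9.1532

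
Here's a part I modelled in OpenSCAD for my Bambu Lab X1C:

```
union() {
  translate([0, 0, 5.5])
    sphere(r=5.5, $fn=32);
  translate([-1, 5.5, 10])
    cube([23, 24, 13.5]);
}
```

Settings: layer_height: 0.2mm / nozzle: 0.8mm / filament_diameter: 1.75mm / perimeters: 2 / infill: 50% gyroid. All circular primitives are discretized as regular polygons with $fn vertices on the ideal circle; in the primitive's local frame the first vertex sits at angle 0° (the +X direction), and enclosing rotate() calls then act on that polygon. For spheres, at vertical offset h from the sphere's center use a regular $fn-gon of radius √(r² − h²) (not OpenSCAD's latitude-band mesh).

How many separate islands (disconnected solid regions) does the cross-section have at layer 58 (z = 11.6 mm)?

1

At z = 11.6 mm: the sphere is not intersected at this z (|z−center|=6.100 > r=5.5); the cube at (-1, 5.5) is present — its section is the full 23×24 rectangle; Taking the union: only the 23×24 cube at (-1, 5.5) is present, so the union is just that shape — 1 connected region. Overall, the cross-section is a single solid region. Island count = 1.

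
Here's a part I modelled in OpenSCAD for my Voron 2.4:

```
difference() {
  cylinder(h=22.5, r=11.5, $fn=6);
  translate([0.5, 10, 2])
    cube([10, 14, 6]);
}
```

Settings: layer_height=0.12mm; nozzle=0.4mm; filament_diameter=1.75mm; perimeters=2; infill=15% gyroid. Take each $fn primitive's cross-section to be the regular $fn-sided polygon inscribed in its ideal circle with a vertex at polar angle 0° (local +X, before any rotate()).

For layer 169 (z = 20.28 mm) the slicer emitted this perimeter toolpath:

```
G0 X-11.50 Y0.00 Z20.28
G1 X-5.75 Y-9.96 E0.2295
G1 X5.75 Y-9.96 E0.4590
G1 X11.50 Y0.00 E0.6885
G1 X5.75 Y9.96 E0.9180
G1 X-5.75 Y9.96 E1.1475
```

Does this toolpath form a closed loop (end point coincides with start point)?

no

Start point (G0): (-11.50, 0.00). End point (last G1): the path does not return to the start — open.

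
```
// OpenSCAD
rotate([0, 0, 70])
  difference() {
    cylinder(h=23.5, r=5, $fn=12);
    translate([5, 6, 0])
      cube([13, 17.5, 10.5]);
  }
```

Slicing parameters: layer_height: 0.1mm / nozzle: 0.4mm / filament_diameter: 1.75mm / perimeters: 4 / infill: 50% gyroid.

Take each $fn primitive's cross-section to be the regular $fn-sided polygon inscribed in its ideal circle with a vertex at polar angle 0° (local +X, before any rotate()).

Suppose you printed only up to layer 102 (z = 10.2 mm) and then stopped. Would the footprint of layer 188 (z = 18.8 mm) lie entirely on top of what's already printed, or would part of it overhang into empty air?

Compare the two slices. At z = 10.2: the r=5 cylinder gives a regular 12-gon of circumradius 5 (constant along its height) (area = (12/2)·5.000²·sin(360°/12) = 75.00 mm²); the 13×17.5 cube at (5, 6) contributes its full rectangle (area 227.50 mm²); After the difference (first − rest): starting from the r=5 cylinder (75.00 mm²), the 13×17.5 cube at (5, 6) misses the remaining region (no effect) — area = 75.00 mm²; (whole slice rotated 70° about Z — lengths, areas and connectivity unchanged). At z = 18.8: the cylinder: section is a regular 12-gon, circumradius r=5 (area = (12/2)·5.000²·sin(360°/12) = 75.00 mm²); the cube at (5, 6) is absent (z outside [0, 10.5]); After the difference (first − rest): none of the subtracted shapes is present at this height, so the r=5 cylinder is unchanged — area = 75.00 mm²; (rotated 70° about Z; rotation is an isometry so areas/perimeters/island counts are preserved). Checking containment: the cross-section at z = 18.8 is a subset of the cross-section at z = 10.2.

entirely on top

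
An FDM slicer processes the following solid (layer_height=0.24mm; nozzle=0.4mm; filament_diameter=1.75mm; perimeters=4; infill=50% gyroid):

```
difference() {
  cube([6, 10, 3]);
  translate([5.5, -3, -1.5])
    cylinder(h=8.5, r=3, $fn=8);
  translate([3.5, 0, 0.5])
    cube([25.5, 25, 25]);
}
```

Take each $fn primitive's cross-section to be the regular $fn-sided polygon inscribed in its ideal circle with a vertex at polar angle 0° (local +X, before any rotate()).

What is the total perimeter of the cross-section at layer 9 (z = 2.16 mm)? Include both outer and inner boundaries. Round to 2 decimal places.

27.00 mm

At z = 2.16 mm: the cube (footprint 6×10) is included at this height (perimeter 32.00 mm); the r=3 cylinder at (5.5, -3) gives a regular 8-gon of circumradius 3 (constant along its height) (perimeter = 2·8·3.000·sin(180°/8) = 18.37 mm); the cube at (3.5, 0) is present — its section is the full 25.5×25 rectangle (perimeter 101.00 mm); Subtracting the remaining from the first: starting from the 6×10 cube, the r=3 cylinder at (5.5, -3) misses the remaining region (no effect); the 25.5×25 cube at (3.5, 0) partially overlaps it — only the 25.00 mm² overlap (of its 637.50 mm²) is removed, clipping the outline — boundary = 27.00 mm. Overall, the cross-section is a single solid region. Total boundary length (outer) = 27.00 mm.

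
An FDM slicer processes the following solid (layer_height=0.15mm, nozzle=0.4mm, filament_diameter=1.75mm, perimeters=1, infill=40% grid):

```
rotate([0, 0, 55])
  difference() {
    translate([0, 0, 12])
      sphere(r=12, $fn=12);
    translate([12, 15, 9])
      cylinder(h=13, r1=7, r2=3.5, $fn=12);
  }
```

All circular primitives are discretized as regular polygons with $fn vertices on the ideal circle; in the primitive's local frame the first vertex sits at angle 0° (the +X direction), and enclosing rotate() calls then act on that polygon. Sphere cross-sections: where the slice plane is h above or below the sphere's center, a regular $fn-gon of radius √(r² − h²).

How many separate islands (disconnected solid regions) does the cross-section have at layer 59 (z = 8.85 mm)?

1

At z = 8.85 mm: the r=12 sphere slices to a regular 12-gon of circumradius 11.579 (√(r²−h²) with h=3.15 from center); the cone at (12, 15) does not reach this height (z outside [9, 22]); Taking the first minus the rest: none of the subtracted shapes is present at this height, so the r=12 sphere is unchanged — 1 connected region; (rotated 55° about Z; rotation is an isometry so areas/perimeters/island counts are preserved). Overall, the cross-section is a single solid region. Island count = 1.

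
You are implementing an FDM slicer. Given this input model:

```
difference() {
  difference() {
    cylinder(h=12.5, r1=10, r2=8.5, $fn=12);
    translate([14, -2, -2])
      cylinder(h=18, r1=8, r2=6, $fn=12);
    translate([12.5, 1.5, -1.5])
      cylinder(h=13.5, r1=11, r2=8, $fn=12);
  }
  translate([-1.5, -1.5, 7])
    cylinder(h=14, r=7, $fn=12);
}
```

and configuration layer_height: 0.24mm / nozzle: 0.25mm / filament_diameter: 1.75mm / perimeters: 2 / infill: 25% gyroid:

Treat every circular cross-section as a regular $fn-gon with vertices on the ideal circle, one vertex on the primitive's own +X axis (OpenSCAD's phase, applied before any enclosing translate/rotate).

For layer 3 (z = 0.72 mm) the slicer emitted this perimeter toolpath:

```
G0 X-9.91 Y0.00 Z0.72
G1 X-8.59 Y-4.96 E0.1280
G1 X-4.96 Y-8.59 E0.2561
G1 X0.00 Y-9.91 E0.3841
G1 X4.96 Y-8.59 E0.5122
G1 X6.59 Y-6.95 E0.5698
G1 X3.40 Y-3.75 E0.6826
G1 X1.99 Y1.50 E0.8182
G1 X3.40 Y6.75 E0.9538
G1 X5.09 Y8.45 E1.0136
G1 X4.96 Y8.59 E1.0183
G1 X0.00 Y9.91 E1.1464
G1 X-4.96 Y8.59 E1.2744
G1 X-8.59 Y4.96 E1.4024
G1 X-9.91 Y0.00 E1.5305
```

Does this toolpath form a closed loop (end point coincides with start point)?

Start point (G0): (-9.91, 0.00). End point (last G1): the path returns to the start — closed.

yes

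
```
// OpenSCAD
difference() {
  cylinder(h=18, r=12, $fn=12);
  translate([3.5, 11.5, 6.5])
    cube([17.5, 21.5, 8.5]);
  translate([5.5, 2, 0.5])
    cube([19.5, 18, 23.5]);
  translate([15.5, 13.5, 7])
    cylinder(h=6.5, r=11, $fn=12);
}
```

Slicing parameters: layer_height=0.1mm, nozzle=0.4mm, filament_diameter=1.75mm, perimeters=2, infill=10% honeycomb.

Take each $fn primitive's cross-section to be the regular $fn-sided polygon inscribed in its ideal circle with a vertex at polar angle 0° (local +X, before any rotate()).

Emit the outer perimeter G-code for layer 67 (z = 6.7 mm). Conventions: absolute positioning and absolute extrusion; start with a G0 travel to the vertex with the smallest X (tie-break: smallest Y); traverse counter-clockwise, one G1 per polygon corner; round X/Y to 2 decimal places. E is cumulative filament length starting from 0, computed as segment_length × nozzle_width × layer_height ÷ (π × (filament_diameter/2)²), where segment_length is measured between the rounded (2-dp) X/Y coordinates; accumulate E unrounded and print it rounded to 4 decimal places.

G0 X-12.00 Y0.00 Z6.70
G1 X-10.39 Y-6.00 E0.1033
G1 X-6.00 Y-10.39 E0.2066
G1 X0.00 Y-12.00 E0.3099
G1 X6.00 Y-10.39 E0.4132
G1 X10.39 Y-6.00 E0.5164
G1 X12.00 Y0.00 E0.6197
G1 X11.46 Y2.00 E0.6542
G1 X5.50 Y2.00 E0.7533
G1 X5.50 Y10.53 E0.8952
G1 X0.00 Y12.00 E0.9898
G1 X-6.00 Y10.39 E1.0931
G1 X-10.39 Y6.00 E1.1964
G1 X-12.00 Y0.00 E1.2997

At z = 6.7 mm: the r=12 cylinder contributes a regular 12-gon of circumradius 12; the 17.5×21.5 cube at (3.5, 11.5) contributes its full rectangle; the cube at (5.5, 2) is present — its section is the full 19.5×18 rectangle; the cylinder at (15.5, 13.5) does not reach this height (z outside [7, 13.5]); Taking the first minus the rest: starting from the r=12 cylinder, the 17.5×21.5 cube at (3.5, 11.5) misses the remaining region (no effect); the 19.5×18 cube at (5.5, 2) partially overlaps it — only the 33.59 mm² overlap (of its 351.00 mm²) is removed, clipping the outline — 1 connected region. The outline is a single polygon with 13 vertices. Extrusion per mm of travel: 0.4 × 0.1 / (π × 0.875²) = 0.016630. Accumulating E over each segment gives final E = 1.2997.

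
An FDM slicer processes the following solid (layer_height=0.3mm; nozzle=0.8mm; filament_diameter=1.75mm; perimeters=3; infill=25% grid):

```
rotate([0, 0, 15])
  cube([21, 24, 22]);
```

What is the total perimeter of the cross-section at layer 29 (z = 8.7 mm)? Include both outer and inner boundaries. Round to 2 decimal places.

90.00 mm

At z = 8.7 mm: the cube (footprint 21×24) is included at this height (perimeter 90.00 mm); (whole slice rotated 15° about Z — lengths, areas and connectivity unchanged). Overall, the cross-section is a single solid region. Total boundary length (outer) = 90.00 mm.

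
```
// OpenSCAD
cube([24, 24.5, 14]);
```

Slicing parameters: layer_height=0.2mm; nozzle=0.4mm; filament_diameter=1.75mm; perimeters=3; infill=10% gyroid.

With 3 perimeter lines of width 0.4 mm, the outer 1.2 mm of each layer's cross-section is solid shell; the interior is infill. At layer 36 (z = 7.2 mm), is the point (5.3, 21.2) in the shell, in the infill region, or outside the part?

infill

At z = 7.2 mm: the 24×24.5 cube contributes its full rectangle. Overall, the cross-section is a single solid region. The nearest boundary edge runs (24.00, 24.50)→(0.00, 24.50); distance from the point to it = 3.30 mm. The point is inside the cross-section and 3.30 mm from the nearest boundary — more than the 1.2 mm shell width (3 × 0.4), so it's in the infill interior.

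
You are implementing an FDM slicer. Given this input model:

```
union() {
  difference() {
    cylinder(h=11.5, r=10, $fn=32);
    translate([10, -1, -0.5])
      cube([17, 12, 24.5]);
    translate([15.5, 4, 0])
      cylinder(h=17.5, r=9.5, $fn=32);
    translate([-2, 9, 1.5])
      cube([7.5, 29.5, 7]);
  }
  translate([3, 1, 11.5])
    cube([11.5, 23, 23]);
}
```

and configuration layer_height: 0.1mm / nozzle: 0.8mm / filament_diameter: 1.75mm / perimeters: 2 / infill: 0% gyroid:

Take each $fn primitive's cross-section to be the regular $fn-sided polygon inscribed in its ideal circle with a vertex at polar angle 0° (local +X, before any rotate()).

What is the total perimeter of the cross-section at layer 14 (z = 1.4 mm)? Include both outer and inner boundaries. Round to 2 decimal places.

62.81 mm

At z = 1.4 mm: the r=10 cylinder gives a regular 32-gon of circumradius 10 (constant along its height) (perimeter = 2·32·10.000·sin(180°/32) = 62.73 mm); the cube at (10, -1) (footprint 17×12) is included at this height (perimeter 58.00 mm); the r=9.5 cylinder at (15.5, 4) gives a regular 32-gon of circumradius 9.5 (constant along its height) (perimeter = 2·32·9.500·sin(180°/32) = 59.59 mm); the cube at (-2, 9) is not intersected at this z (z outside [1.5, 8.5]); Subtracting the remaining from the first: starting from the r=10 cylinder, the 17×12 cube at (10, -1) misses the remaining region (no effect); the r=9.5 cylinder at (15.5, 4) partially overlaps it — only the 25.68 mm² overlap (of its 281.71 mm²) is removed, clipping the outline — boundary = 62.81 mm; the cube at (3, 1) is absent (z outside [11.5, 34.5]); Merging all regions: only the result so far is present, so the union is just that shape — boundary = 62.81 mm. Overall, the cross-section is a single solid region. Total boundary length (outer) = 62.81 mm.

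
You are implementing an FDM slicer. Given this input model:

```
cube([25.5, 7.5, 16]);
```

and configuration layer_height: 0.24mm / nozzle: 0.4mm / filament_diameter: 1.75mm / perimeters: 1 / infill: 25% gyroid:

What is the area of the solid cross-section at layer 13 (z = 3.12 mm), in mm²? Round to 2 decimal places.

191.25 mm²

At z = 3.12 mm: the cube (footprint 25.5×7.5) is included at this height (area 191.25 mm²). Overall, the cross-section is a single solid region. Net area = 191.25 mm².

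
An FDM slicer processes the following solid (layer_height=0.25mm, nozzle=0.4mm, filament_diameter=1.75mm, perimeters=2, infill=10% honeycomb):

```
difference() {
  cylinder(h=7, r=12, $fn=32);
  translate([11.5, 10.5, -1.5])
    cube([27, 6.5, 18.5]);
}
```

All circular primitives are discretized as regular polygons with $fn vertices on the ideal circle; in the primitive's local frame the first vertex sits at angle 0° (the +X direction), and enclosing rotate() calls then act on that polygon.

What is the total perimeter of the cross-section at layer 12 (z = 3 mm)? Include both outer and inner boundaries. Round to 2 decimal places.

At z = 3 mm: the r=12 cylinder gives a regular 32-gon of circumradius 12 (constant along its height) (perimeter = 2·32·12.000·sin(180°/32) = 75.28 mm); the cube at (11.5, 10.5) (footprint 27×6.5) is included at this height (perimeter 67.00 mm); Subtracting the remaining from the first: starting from the r=12 cylinder, the 27×6.5 cube at (11.5, 10.5) misses the remaining region (no effect) — boundary = 75.28 mm. Overall, the cross-section is a single solid region. Total boundary length (outer) = 75.28 mm.

75.28 mm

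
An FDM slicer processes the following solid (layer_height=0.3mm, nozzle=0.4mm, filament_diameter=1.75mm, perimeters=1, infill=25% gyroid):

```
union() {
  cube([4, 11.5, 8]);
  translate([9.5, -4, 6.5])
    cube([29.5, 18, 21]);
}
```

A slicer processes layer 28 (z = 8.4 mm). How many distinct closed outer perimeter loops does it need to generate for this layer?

At z = 8.4 mm: the cube is absent (z outside [0, 8]); the 29.5×18 cube at (9.5, -4) contributes its full rectangle; Merging all regions: only the 29.5×18 cube at (9.5, -4) is present, so the union is just that shape — 1 connected region. The result has 1 disconnected region.

1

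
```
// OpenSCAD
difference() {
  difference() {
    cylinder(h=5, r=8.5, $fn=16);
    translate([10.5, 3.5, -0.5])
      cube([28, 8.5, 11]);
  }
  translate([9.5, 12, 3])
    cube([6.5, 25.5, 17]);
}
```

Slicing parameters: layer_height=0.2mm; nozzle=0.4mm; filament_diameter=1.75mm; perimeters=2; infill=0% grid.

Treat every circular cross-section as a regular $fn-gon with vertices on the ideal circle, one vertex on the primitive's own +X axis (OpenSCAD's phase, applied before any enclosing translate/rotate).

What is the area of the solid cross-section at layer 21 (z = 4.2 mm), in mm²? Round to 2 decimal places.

At z = 4.2 mm: the cylinder: section is a regular 16-gon, circumradius r=8.5 (area = (16/2)·8.500²·sin(360°/16) = 221.19 mm²); the cube at (10.5, 3.5) (footprint 28×8.5) is included at this height (area 238.00 mm²); Subtracting the remaining from the first: starting from the r=8.5 cylinder (221.19 mm²), the 28×8.5 cube at (10.5, 3.5) misses the remaining region (no effect) — area = 221.19 mm²; the cube at (9.5, 12) is present — its section is the full 6.5×25.5 rectangle (area 165.75 mm²); After the difference (first − rest): starting from that combined region (221.19 mm²), the 6.5×25.5 cube at (9.5, 12) misses the remaining region (no effect) — area = 221.19 mm². Overall, the cross-section is a single solid region. Net area = 221.19 mm².

221.19 mm²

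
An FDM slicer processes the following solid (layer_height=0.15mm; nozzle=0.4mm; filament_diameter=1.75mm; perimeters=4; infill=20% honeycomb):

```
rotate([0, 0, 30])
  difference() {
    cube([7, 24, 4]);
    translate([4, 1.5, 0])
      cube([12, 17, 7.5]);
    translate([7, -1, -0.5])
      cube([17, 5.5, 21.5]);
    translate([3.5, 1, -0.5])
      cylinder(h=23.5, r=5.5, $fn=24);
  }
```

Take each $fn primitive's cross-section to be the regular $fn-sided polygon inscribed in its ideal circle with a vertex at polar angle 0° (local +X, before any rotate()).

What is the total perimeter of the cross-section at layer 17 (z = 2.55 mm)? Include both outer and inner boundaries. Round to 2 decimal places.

At z = 2.55 mm: the cube (footprint 7×24) is included at this height (perimeter 62.00 mm); the 12×17 cube at (4, 1.5) contributes its full rectangle (perimeter 58.00 mm); the 17×5.5 cube at (7, -1) contributes its full rectangle (perimeter 45.00 mm); the r=5.5 cylinder at (3.5, 1) contributes a regular 24-gon of circumradius 5.5 (perimeter = 2·24·5.500·sin(180°/24) = 34.46 mm); Subtracting the remaining from the first: starting from the 7×24 cube, the 12×17 cube at (4, 1.5) partially overlaps it — only the 51.00 mm² overlap (of its 204.00 mm²) is removed, clipping the outline; the 17×5.5 cube at (7, -1) misses the remaining region (no effect); the r=5.5 cylinder at (3.5, 1) partially overlaps it — only the 28.97 mm² overlap (of its 93.95 mm²) is removed, clipping the outline — boundary = 50.70 mm; (rotated 30° about Z; rotation is an isometry so areas/perimeters/island counts are preserved). Overall, the cross-section is a single solid region. Total boundary length (outer) = 50.70 mm.

50.70 mm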